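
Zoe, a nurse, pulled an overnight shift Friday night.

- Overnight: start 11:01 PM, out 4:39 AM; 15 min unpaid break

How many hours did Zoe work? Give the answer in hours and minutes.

5 h 23 min

Overnight: 11:01 PM → midnight = 0 h 59 min; midnight → 4:39 AM = 4 h 39 min; span 5 h 38 min; less 15 min break → 5 h 23 min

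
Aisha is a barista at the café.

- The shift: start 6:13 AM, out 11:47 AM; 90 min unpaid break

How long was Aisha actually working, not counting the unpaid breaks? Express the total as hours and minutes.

The shift: 6:13 AM–11:47 AM = 5 h 34 min; less 90 min break → 4 h 4 min

4 h 4 min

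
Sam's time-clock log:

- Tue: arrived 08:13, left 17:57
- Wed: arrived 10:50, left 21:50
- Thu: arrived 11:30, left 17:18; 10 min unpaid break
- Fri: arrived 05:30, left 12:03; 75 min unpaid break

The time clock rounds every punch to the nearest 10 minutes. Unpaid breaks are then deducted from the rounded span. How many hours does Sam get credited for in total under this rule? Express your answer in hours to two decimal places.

Tue: in 08:13→08:10, out 17:57→18:00; 9 h 50 min
Wed: in 10:50→10:50, out 21:50→21:50; 11 h 0 min
Thu: in 11:30→11:30, out 17:18→17:20; 5 h 50 min − 10 min = 5 h 40 min
Fri: in 05:30→05:30, out 12:03→12:00; 6 h 30 min − 75 min = 5 h 15 min
Total credited: 31 h 45 min.

31.75 hours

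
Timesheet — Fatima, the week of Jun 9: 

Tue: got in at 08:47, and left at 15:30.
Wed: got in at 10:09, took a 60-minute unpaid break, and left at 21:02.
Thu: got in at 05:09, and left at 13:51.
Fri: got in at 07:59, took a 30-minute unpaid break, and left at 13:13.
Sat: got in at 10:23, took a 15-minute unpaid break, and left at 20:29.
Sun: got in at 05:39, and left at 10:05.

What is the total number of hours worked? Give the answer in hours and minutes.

44 h 19 min

Tue: 08:47–15:30 = 6 h 43 min
Wed: 10:09–21:02 = 10 h 53 min; less 60 min break → 9 h 53 min
Thu: 05:09–13:51 = 8 h 42 min
Fri: 07:59–13:13 = 5 h 14 min; less 30 min break → 4 h 44 min
Sat: 10:23–20:29 = 10 h 6 min; less 15 min break → 9 h 51 min
Sun: 05:39–10:05 = 4 h 26 min
Total: 6 h 43 min + 9 h 53 min + 8 h 42 min + 4 h 44 min + 9 h 51 min + 4 h 26 min = 44 h 19 min.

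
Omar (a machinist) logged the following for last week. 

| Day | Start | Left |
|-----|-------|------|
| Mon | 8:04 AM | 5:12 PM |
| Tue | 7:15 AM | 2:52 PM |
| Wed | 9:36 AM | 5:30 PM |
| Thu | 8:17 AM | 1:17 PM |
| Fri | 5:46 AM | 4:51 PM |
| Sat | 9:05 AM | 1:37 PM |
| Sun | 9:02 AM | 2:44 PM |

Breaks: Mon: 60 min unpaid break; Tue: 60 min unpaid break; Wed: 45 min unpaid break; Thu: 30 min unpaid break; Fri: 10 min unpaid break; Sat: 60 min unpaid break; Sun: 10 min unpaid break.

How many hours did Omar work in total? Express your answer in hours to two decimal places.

46.38 hours

Mon: 8:04 AM–5:12 PM = 9 h 8 min; less 60 min break → 8 h 8 min
Tue: 7:15 AM–2:52 PM = 7 h 37 min; less 60 min break → 6 h 37 min
Wed: 9:36 AM–5:30 PM = 7 h 54 min; less 45 min break → 7 h 9 min
Thu: 8:17 AM–1:17 PM = 5 h 0 min; less 30 min break → 4 h 30 min
Fri: 5:46 AM–4:51 PM = 11 h 5 min; less 10 min break → 10 h 55 min
Sat: 9:05 AM–1:37 PM = 4 h 32 min; less 60 min break → 3 h 32 min
Sun: 9:02 AM–2:44 PM = 5 h 42 min; less 10 min break → 5 h 32 min
Total: 8 h 8 min + 6 h 37 min + 7 h 9 min + 4 h 30 min + 10 h 55 min + 3 h 32 min + 5 h 32 min = 46 h 23 min.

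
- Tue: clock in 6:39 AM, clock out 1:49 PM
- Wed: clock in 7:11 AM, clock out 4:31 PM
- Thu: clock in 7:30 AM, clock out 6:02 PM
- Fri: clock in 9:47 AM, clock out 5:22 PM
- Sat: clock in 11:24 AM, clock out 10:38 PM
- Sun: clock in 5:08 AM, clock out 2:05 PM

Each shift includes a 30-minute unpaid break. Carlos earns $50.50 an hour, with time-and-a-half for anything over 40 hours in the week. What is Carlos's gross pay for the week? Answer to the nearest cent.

$2913.85

Tue: 6:39 AM–1:49 PM = 7 h 10 min; less 30 min break → 6 h 40 min
Wed: 7:11 AM–4:31 PM = 9 h 20 min; less 30 min break → 8 h 50 min
Thu: 7:30 AM–6:02 PM = 10 h 32 min; less 30 min break → 10 h 2 min
Fri: 9:47 AM–5:22 PM = 7 h 35 min; less 30 min break → 7 h 5 min
Sat: 11:24 AM–10:38 PM = 11 h 14 min; less 30 min break → 10 h 44 min
Sun: 5:08 AM–2:05 PM = 8 h 57 min; less 30 min break → 8 h 27 min
Total worked: 51 h 48 min = 3108 min.
Regular 40 h 0 min = 2400 min at $50.50/h; overtime 11 h 48 min = 708 min at $75.75/h.
Pay = (2400 × $50.50 + 708 × $75.75) ÷ 60 = $2913.85.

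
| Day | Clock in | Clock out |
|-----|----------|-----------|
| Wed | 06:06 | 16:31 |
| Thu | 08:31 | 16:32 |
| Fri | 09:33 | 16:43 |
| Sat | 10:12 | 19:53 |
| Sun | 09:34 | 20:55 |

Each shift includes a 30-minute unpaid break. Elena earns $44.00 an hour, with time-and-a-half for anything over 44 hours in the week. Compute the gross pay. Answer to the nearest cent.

Wed: 06:06–16:31 = 10 h 25 min; less 30 min break → 9 h 55 min
Thu: 08:31–16:32 = 8 h 1 min; less 30 min break → 7 h 31 min
Fri: 09:33–16:43 = 7 h 10 min; less 30 min break → 6 h 40 min
Sat: 10:12–19:53 = 9 h 41 min; less 30 min break → 9 h 11 min
Sun: 09:34–20:55 = 11 h 21 min; less 30 min break → 10 h 51 min
Total worked: 44 h 8 min = 2648 min.
Regular 44 h 0 min = 2640 min at $44.00/h; overtime 0 h 8 min = 8 min at $66.00/h.
Pay = (2640 × $44.00 + 8 × $66.00) ÷ 60 = $1944.80.

$1944.80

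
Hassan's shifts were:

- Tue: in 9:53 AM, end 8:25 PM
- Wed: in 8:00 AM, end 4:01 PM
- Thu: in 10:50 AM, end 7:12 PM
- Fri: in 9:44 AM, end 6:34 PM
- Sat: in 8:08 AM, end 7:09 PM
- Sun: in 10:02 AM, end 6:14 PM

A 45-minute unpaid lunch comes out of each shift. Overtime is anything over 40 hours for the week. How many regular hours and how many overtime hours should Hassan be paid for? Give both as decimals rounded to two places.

Tue: 9:53 AM–8:25 PM = 10 h 32 min; less 45 min break → 9 h 47 min
Wed: 8:00 AM–4:01 PM = 8 h 1 min; less 45 min break → 7 h 16 min
Thu: 10:50 AM–7:12 PM = 8 h 22 min; less 45 min break → 7 h 37 min
Fri: 9:44 AM–6:34 PM = 8 h 50 min; less 45 min break → 8 h 5 min
Sat: 8:08 AM–7:09 PM = 11 h 1 min; less 45 min break → 10 h 16 min
Sun: 10:02 AM–6:14 PM = 8 h 12 min; less 45 min break → 7 h 27 min
Total worked: 50 h 28 min = 50.47 h.
Threshold 40 h → overtime 10 h 28 min, regular 40 h 0 min.

Regular 40.00 hours, overtime 10.47 hours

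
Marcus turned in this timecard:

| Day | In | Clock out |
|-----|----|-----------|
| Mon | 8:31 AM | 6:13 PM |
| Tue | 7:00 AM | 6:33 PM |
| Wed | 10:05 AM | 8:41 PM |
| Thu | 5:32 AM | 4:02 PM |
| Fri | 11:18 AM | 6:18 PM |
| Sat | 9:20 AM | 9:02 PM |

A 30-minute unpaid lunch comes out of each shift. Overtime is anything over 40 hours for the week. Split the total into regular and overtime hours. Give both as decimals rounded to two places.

Regular 40.00 hours, overtime 18.05 hours

Mon: 8:31 AM–6:13 PM = 9 h 42 min; less 30 min break → 9 h 12 min
Tue: 7:00 AM–6:33 PM = 11 h 33 min; less 30 min break → 11 h 3 min
Wed: 10:05 AM–8:41 PM = 10 h 36 min; less 30 min break → 10 h 6 min
Thu: 5:32 AM–4:02 PM = 10 h 30 min; less 30 min break → 10 h 0 min
Fri: 11:18 AM–6:18 PM = 7 h 0 min; less 30 min break → 6 h 30 min
Sat: 9:20 AM–9:02 PM = 11 h 42 min; less 30 min break → 11 h 12 min
Total worked: 58 h 3 min = 58.05 h.
Threshold 40 h → overtime 18 h 3 min, regular 40 h 0 min.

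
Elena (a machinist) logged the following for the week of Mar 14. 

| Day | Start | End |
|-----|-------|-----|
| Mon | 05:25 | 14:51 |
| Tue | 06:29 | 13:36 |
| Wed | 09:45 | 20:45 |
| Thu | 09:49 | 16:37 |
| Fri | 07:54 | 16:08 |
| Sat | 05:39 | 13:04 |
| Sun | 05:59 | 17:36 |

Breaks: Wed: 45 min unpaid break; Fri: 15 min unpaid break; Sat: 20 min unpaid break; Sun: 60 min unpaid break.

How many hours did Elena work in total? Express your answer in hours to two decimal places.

Mon: 05:25–14:51 = 9 h 26 min
Tue: 06:29–13:36 = 7 h 7 min
Wed: 09:45–20:45 = 11 h 0 min; less 45 min break → 10 h 15 min
Thu: 09:49–16:37 = 6 h 48 min
Fri: 07:54–16:08 = 8 h 14 min; less 15 min break → 7 h 59 min
Sat: 05:39–13:04 = 7 h 25 min; less 20 min break → 7 h 5 min
Sun: 05:59–17:36 = 11 h 37 min; less 60 min break → 10 h 37 min
Total: 9 h 26 min + 7 h 7 min + 10 h 15 min + 6 h 48 min + 7 h 59 min + 7 h 5 min + 10 h 37 min = 59 h 17 min.

59.28 hours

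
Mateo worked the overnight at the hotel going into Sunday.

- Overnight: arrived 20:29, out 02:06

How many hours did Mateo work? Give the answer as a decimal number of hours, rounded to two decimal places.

5.62 hours

Overnight: 20:29 → midnight = 3 h 31 min; midnight → 02:06 = 2 h 6 min; span 5 h 37 min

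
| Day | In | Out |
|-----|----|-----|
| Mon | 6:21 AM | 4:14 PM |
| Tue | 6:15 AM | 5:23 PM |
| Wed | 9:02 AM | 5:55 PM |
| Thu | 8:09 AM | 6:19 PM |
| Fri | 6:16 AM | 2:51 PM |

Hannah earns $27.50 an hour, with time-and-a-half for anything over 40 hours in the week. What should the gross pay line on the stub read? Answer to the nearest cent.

Mon: 6:21 AM–4:14 PM = 9 h 53 min
Tue: 6:15 AM–5:23 PM = 11 h 8 min
Wed: 9:02 AM–5:55 PM = 8 h 53 min
Thu: 8:09 AM–6:19 PM = 10 h 10 min
Fri: 6:16 AM–2:51 PM = 8 h 35 min
Total worked: 48 h 39 min = 2919 min.
Regular 40 h 0 min = 2400 min at $27.50/h; overtime 8 h 39 min = 519 min at $41.25/h.
Pay = (2400 × $27.50 + 519 × $41.25) ÷ 60 = $1456.81.

$1456.81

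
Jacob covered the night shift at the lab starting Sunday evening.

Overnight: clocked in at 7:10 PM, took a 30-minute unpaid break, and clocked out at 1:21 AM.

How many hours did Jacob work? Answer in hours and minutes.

Overnight: 7:10 PM → midnight = 4 h 50 min; midnight → 1:21 AM = 1 h 21 min; span 6 h 11 min; less 30 min break → 5 h 41 min

5 h 41 min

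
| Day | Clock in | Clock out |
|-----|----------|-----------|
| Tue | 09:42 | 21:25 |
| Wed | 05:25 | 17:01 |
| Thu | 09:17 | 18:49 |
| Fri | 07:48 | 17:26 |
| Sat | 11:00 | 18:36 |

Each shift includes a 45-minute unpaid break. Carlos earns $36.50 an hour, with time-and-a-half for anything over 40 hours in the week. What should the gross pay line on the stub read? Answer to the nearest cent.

$1806.75

Tue: 09:42–21:25 = 11 h 43 min; less 45 min break → 10 h 58 min
Wed: 05:25–17:01 = 11 h 36 min; less 45 min break → 10 h 51 min
Thu: 09:17–18:49 = 9 h 32 min; less 45 min break → 8 h 47 min
Fri: 07:48–17:26 = 9 h 38 min; less 45 min break → 8 h 53 min
Sat: 11:00–18:36 = 7 h 36 min; less 45 min break → 6 h 51 min
Total worked: 46 h 20 min = 2780 min.
Regular 40 h 0 min = 2400 min at $36.50/h; overtime 6 h 20 min = 380 min at $54.75/h.
Pay = (2400 × $36.50 + 380 × $54.75) ÷ 60 = $1806.75.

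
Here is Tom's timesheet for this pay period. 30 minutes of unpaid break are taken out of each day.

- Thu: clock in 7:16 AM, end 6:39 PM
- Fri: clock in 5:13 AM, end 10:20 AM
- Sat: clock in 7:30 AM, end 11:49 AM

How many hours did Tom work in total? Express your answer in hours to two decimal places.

Thu: 7:16 AM–6:39 PM = 11 h 23 min; less 30 min break → 10 h 53 min
Fri: 5:13 AM–10:20 AM = 5 h 7 min; less 30 min break → 4 h 37 min
Sat: 7:30 AM–11:49 AM = 4 h 19 min; less 30 min break → 3 h 49 min
Total: 10 h 53 min + 4 h 37 min + 3 h 49 min = 19 h 19 min.

19.32 hours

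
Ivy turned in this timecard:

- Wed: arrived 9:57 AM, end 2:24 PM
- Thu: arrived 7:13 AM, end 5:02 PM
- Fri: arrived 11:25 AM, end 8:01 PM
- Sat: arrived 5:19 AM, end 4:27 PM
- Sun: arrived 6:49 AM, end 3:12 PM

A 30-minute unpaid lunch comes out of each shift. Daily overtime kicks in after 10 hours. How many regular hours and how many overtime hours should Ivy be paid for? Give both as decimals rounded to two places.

Wed: 9:57 AM–2:24 PM = 4 h 27 min; less 30 min break → 3 h 57 min
Thu: 7:13 AM–5:02 PM = 9 h 49 min; less 30 min break → 9 h 19 min
Fri: 11:25 AM–8:01 PM = 8 h 36 min; less 30 min break → 8 h 6 min
Sat: 5:19 AM–4:27 PM = 11 h 8 min; less 30 min break → 10 h 38 min
Sun: 6:49 AM–3:12 PM = 8 h 23 min; less 30 min break → 7 h 53 min
Wed reg 3 h 57 min / OT 0 h 0 min; Thu reg 9 h 19 min / OT 0 h 0 min; Fri reg 8 h 6 min / OT 0 h 0 min; Sat reg 10 h 0 min / OT 0 h 38 min; Sun reg 7 h 53 min / OT 0 h 0 min.
Totals: regular 39 h 15 min, overtime 0 h 38 min.

Regular 39.25 hours, overtime 0.63 hours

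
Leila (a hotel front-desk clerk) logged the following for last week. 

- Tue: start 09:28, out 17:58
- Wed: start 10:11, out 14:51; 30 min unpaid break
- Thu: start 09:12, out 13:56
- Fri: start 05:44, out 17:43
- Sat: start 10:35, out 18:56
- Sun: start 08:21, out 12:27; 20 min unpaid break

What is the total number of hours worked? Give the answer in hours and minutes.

41 h 30 min

Tue: 09:28–17:58 = 8 h 30 min
Wed: 10:11–14:51 = 4 h 40 min; less 30 min break → 4 h 10 min
Thu: 09:12–13:56 = 4 h 44 min
Fri: 05:44–17:43 = 11 h 59 min
Sat: 10:35–18:56 = 8 h 21 min
Sun: 08:21–12:27 = 4 h 6 min; less 20 min break → 3 h 46 min
Total: 8 h 30 min + 4 h 10 min + 4 h 44 min + 11 h 59 min + 8 h 21 min + 3 h 46 min = 41 h 30 min.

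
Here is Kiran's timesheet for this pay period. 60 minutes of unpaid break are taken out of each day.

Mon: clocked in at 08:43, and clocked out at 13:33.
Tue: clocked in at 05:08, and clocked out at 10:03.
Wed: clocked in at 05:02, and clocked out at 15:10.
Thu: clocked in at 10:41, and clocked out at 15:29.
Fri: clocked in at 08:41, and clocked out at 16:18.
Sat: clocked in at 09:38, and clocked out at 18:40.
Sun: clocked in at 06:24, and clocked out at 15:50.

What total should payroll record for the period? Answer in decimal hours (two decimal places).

Mon: 08:43–13:33 = 4 h 50 min; less 60 min break → 3 h 50 min
Tue: 05:08–10:03 = 4 h 55 min; less 60 min break → 3 h 55 min
Wed: 05:02–15:10 = 10 h 8 min; less 60 min break → 9 h 8 min
Thu: 10:41–15:29 = 4 h 48 min; less 60 min break → 3 h 48 min
Fri: 08:41–16:18 = 7 h 37 min; less 60 min break → 6 h 37 min
Sat: 09:38–18:40 = 9 h 2 min; less 60 min break → 8 h 2 min
Sun: 06:24–15:50 = 9 h 26 min; less 60 min break → 8 h 26 min
Total: 3 h 50 min + 3 h 55 min + 9 h 8 min + 3 h 48 min + 6 h 37 min + 8 h 2 min + 8 h 26 min = 43 h 46 min.

43.77 hours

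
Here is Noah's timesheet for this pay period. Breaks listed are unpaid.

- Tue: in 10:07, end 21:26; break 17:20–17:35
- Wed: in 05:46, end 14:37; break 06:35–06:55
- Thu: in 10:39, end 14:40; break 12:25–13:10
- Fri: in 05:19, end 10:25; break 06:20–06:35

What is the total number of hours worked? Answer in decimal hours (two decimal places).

Tue: 10:07–21:26 = 11 h 19 min; less 15 min break → 11 h 4 min
Wed: 05:46–14:37 = 8 h 51 min; less 20 min break → 8 h 31 min
Thu: 10:39–14:40 = 4 h 1 min; less 45 min break → 3 h 16 min
Fri: 05:19–10:25 = 5 h 6 min; less 15 min break → 4 h 51 min
Total: 11 h 4 min + 8 h 31 min + 3 h 16 min + 4 h 51 min = 27 h 42 min.

27.70 hours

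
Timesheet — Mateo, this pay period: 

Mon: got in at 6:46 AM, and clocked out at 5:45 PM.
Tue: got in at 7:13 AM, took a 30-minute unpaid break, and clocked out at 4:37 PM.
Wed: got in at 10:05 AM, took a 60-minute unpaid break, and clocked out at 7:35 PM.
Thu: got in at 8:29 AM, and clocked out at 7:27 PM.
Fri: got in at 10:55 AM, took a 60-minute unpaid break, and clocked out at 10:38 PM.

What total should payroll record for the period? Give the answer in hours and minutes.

50 h 4 min

Mon: 6:46 AM–5:45 PM = 10 h 59 min
Tue: 7:13 AM–4:37 PM = 9 h 24 min; less 30 min break → 8 h 54 min
Wed: 10:05 AM–7:35 PM = 9 h 30 min; less 60 min break → 8 h 30 min
Thu: 8:29 AM–7:27 PM = 10 h 58 min
Fri: 10:55 AM–10:38 PM = 11 h 43 min; less 60 min break → 10 h 43 min
Total: 10 h 59 min + 8 h 54 min + 8 h 30 min + 10 h 58 min + 10 h 43 min = 50 h 4 min.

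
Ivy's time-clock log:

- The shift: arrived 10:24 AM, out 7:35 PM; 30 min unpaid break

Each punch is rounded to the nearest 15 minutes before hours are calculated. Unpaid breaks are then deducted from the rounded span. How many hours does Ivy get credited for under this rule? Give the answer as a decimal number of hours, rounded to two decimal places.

The shift: in 10:24 AM→10:30 AM, out 7:35 PM→7:30 PM; 9 h 0 min − 30 min = 8 h 30 min

8.50 hours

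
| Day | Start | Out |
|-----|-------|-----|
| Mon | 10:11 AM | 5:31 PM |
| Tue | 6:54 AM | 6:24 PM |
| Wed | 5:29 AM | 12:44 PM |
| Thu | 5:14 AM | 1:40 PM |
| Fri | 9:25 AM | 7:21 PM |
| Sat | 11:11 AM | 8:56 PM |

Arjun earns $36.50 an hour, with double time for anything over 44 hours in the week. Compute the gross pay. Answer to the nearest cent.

Mon: 10:11 AM–5:31 PM = 7 h 20 min
Tue: 6:54 AM–6:24 PM = 11 h 30 min
Wed: 5:29 AM–12:44 PM = 7 h 15 min
Thu: 5:14 AM–1:40 PM = 8 h 26 min
Fri: 9:25 AM–7:21 PM = 9 h 56 min
Sat: 11:11 AM–8:56 PM = 9 h 45 min
Total worked: 54 h 12 min = 3252 min.
Regular 44 h 0 min = 2640 min at $36.50/h; overtime 10 h 12 min = 612 min at $73.00/h.
Pay = (2640 × $36.50 + 612 × $73.00) ÷ 60 = $2350.60.

$2350.60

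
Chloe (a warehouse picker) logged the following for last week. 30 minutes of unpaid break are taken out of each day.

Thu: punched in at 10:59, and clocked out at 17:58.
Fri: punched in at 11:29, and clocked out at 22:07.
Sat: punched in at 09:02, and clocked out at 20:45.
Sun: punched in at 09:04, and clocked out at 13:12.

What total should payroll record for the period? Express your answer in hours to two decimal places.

31.47 hours

Thu: 10:59–17:58 = 6 h 59 min; less 30 min break → 6 h 29 min
Fri: 11:29–22:07 = 10 h 38 min; less 30 min break → 10 h 8 min
Sat: 09:02–20:45 = 11 h 43 min; less 30 min break → 11 h 13 min
Sun: 09:04–13:12 = 4 h 8 min; less 30 min break → 3 h 38 min
Total: 6 h 29 min + 10 h 8 min + 11 h 13 min + 3 h 38 min = 31 h 28 min.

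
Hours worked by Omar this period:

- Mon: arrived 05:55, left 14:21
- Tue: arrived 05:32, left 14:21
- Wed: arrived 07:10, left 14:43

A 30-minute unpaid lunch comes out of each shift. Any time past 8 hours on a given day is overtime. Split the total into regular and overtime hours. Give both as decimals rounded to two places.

Regular 22.98 hours, overtime 0.32 hours

Mon: 05:55–14:21 = 8 h 26 min; less 30 min break → 7 h 56 min
Tue: 05:32–14:21 = 8 h 49 min; less 30 min break → 8 h 19 min
Wed: 07:10–14:43 = 7 h 33 min; less 30 min break → 7 h 3 min
Mon reg 7 h 56 min / OT 0 h 0 min; Tue reg 8 h 0 min / OT 0 h 19 min; Wed reg 7 h 3 min / OT 0 h 0 min.
Totals: regular 22 h 59 min, overtime 0 h 19 min.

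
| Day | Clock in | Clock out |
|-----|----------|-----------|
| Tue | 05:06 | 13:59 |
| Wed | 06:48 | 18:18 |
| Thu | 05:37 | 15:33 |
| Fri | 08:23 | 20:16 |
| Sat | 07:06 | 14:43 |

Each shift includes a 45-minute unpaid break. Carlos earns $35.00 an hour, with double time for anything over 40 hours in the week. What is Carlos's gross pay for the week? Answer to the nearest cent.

Tue: 05:06–13:59 = 8 h 53 min; less 45 min break → 8 h 8 min
Wed: 06:48–18:18 = 11 h 30 min; less 45 min break → 10 h 45 min
Thu: 05:37–15:33 = 9 h 56 min; less 45 min break → 9 h 11 min
Fri: 08:23–20:16 = 11 h 53 min; less 45 min break → 11 h 8 min
Sat: 07:06–14:43 = 7 h 37 min; less 45 min break → 6 h 52 min
Total worked: 46 h 4 min = 2764 min.
Regular 40 h 0 min = 2400 min at $35.00/h; overtime 6 h 4 min = 364 min at $70.00/h.
Pay = (2400 × $35.00 + 364 × $70.00) ÷ 60 = $1824.67.

$1824.67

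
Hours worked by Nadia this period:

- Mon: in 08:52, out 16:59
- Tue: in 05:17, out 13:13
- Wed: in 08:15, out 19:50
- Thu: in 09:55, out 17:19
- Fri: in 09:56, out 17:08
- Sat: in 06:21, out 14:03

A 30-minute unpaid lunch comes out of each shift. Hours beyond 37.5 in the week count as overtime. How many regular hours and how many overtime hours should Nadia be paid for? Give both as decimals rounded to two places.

Mon: 08:52–16:59 = 8 h 7 min; less 30 min break → 7 h 37 min
Tue: 05:17–13:13 = 7 h 56 min; less 30 min break → 7 h 26 min
Wed: 08:15–19:50 = 11 h 35 min; less 30 min break → 11 h 5 min
Thu: 09:55–17:19 = 7 h 24 min; less 30 min break → 6 h 54 min
Fri: 09:56–17:08 = 7 h 12 min; less 30 min break → 6 h 42 min
Sat: 06:21–14:03 = 7 h 42 min; less 30 min break → 7 h 12 min
Total worked: 46 h 56 min = 46.93 h.
Threshold 37.5 h → overtime 9 h 26 min, regular 37 h 30 min.

Regular 37.50 hours, overtime 9.43 hours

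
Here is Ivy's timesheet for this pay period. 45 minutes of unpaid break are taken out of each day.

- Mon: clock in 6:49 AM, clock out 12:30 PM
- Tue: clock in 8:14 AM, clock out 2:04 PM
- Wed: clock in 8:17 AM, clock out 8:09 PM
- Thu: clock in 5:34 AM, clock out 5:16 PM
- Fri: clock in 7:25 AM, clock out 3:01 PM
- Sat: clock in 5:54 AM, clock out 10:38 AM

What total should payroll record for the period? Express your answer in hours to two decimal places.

42.92 hours

Mon: 6:49 AM–12:30 PM = 5 h 41 min; less 45 min break → 4 h 56 min
Tue: 8:14 AM–2:04 PM = 5 h 50 min; less 45 min break → 5 h 5 min
Wed: 8:17 AM–8:09 PM = 11 h 52 min; less 45 min break → 11 h 7 min
Thu: 5:34 AM–5:16 PM = 11 h 42 min; less 45 min break → 10 h 57 min
Fri: 7:25 AM–3:01 PM = 7 h 36 min; less 45 min break → 6 h 51 min
Sat: 5:54 AM–10:38 AM = 4 h 44 min; less 45 min break → 3 h 59 min
Total: 4 h 56 min + 5 h 5 min + 11 h 7 min + 10 h 57 min + 6 h 51 min + 3 h 59 min = 42 h 55 min.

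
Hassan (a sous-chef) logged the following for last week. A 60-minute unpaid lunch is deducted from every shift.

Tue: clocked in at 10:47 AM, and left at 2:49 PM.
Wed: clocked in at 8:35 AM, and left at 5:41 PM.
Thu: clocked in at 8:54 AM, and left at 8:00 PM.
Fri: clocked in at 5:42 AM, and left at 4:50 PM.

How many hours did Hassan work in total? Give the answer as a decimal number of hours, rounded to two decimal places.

Tue: 10:47 AM–2:49 PM = 4 h 2 min; less 60 min break → 3 h 2 min
Wed: 8:35 AM–5:41 PM = 9 h 6 min; less 60 min break → 8 h 6 min
Thu: 8:54 AM–8:00 PM = 11 h 6 min; less 60 min break → 10 h 6 min
Fri: 5:42 AM–4:50 PM = 11 h 8 min; less 60 min break → 10 h 8 min
Total: 3 h 2 min + 8 h 6 min + 10 h 6 min + 10 h 8 min = 31 h 22 min.

31.37 hours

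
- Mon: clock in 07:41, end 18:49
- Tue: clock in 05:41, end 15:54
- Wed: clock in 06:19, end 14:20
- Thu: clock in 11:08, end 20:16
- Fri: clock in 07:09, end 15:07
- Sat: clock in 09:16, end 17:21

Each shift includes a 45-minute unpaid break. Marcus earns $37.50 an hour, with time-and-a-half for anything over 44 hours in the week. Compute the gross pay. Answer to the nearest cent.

$1990.31

Mon: 07:41–18:49 = 11 h 8 min; less 45 min break → 10 h 23 min
Tue: 05:41–15:54 = 10 h 13 min; less 45 min break → 9 h 28 min
Wed: 06:19–14:20 = 8 h 1 min; less 45 min break → 7 h 16 min
Thu: 11:08–20:16 = 9 h 8 min; less 45 min break → 8 h 23 min
Fri: 07:09–15:07 = 7 h 58 min; less 45 min break → 7 h 13 min
Sat: 09:16–17:21 = 8 h 5 min; less 45 min break → 7 h 20 min
Total worked: 50 h 3 min = 3003 min.
Regular 44 h 0 min = 2640 min at $37.50/h; overtime 6 h 3 min = 363 min at $56.25/h.
Pay = (2640 × $37.50 + 363 × $56.25) ÷ 60 = $1990.31.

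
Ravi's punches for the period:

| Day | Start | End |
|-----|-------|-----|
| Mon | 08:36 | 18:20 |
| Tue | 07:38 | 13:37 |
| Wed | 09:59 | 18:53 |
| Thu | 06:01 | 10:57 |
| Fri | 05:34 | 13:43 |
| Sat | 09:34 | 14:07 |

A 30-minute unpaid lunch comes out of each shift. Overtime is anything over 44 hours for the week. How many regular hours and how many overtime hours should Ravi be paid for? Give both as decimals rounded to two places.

Regular 39.25 hours, overtime 0.00 hours

Mon: 08:36–18:20 = 9 h 44 min; less 30 min break → 9 h 14 min
Tue: 07:38–13:37 = 5 h 59 min; less 30 min break → 5 h 29 min
Wed: 09:59–18:53 = 8 h 54 min; less 30 min break → 8 h 24 min
Thu: 06:01–10:57 = 4 h 56 min; less 30 min break → 4 h 26 min
Fri: 05:34–13:43 = 8 h 9 min; less 30 min break → 7 h 39 min
Sat: 09:34–14:07 = 4 h 33 min; less 30 min break → 4 h 3 min
Total worked: 39 h 15 min = 39.25 h.
Threshold 44 h → overtime 0 h 0 min, regular 39 h 15 min.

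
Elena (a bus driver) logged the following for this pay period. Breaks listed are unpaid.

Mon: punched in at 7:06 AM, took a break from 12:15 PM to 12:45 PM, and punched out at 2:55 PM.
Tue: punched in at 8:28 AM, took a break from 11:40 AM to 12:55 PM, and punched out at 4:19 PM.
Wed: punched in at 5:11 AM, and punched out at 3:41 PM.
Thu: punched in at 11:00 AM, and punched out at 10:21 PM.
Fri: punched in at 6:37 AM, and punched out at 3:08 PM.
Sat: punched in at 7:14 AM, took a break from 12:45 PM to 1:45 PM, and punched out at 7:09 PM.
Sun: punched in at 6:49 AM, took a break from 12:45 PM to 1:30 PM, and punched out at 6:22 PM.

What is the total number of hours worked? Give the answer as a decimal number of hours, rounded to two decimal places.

Mon: 7:06 AM–2:55 PM = 7 h 49 min; less 30 min break → 7 h 19 min
Tue: 8:28 AM–4:19 PM = 7 h 51 min; less 75 min break → 6 h 36 min
Wed: 5:11 AM–3:41 PM = 10 h 30 min
Thu: 11:00 AM–10:21 PM = 11 h 21 min
Fri: 6:37 AM–3:08 PM = 8 h 31 min
Sat: 7:14 AM–7:09 PM = 11 h 55 min; less 60 min break → 10 h 55 min
Sun: 6:49 AM–6:22 PM = 11 h 33 min; less 45 min break → 10 h 48 min
Total: 7 h 19 min + 6 h 36 min + 10 h 30 min + 11 h 21 min + 8 h 31 min + 10 h 55 min + 10 h 48 min = 66 h 0 min.

66.00 hours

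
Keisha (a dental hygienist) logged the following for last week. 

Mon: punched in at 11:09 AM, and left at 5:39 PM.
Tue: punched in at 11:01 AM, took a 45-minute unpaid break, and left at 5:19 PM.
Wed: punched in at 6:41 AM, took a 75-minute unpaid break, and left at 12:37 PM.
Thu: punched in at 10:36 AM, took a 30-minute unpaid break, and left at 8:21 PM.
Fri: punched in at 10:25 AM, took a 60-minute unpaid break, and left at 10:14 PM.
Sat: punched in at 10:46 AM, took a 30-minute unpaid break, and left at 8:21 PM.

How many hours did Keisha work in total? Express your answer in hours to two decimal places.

Mon: 11:09 AM–5:39 PM = 6 h 30 min
Tue: 11:01 AM–5:19 PM = 6 h 18 min; less 45 min break → 5 h 33 min
Wed: 6:41 AM–12:37 PM = 5 h 56 min; less 75 min break → 4 h 41 min
Thu: 10:36 AM–8:21 PM = 9 h 45 min; less 30 min break → 9 h 15 min
Fri: 10:25 AM–10:14 PM = 11 h 49 min; less 60 min break → 10 h 49 min
Sat: 10:46 AM–8:21 PM = 9 h 35 min; less 30 min break → 9 h 5 min
Total: 6 h 30 min + 5 h 33 min + 4 h 41 min + 9 h 15 min + 10 h 49 min + 9 h 5 min = 45 h 53 min.

45.88 hours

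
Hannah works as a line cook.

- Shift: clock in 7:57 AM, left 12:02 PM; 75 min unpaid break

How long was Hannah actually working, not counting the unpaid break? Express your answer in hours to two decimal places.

2.83 hours

Shift: 7:57 AM–12:02 PM = 4 h 5 min; less 75 min break → 2 h 50 min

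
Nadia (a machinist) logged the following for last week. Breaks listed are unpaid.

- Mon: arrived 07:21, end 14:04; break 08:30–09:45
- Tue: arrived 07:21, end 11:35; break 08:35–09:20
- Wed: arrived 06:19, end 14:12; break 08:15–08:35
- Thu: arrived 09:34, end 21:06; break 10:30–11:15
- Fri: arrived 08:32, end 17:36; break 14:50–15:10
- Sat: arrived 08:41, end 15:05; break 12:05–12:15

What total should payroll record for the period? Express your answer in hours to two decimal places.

Mon: 07:21–14:04 = 6 h 43 min; less 75 min break → 5 h 28 min
Tue: 07:21–11:35 = 4 h 14 min; less 45 min break → 3 h 29 min
Wed: 06:19–14:12 = 7 h 53 min; less 20 min break → 7 h 33 min
Thu: 09:34–21:06 = 11 h 32 min; less 45 min break → 10 h 47 min
Fri: 08:32–17:36 = 9 h 4 min; less 20 min break → 8 h 44 min
Sat: 08:41–15:05 = 6 h 24 min; less 10 min break → 6 h 14 min
Total: 5 h 28 min + 3 h 29 min + 7 h 33 min + 10 h 47 min + 8 h 44 min + 6 h 14 min = 42 h 15 min.

42.25 hours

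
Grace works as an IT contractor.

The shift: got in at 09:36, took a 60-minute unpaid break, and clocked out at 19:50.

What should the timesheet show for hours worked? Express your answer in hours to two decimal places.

The shift: 09:36–19:50 = 10 h 14 min; less 60 min break → 9 h 14 min

9.23 hours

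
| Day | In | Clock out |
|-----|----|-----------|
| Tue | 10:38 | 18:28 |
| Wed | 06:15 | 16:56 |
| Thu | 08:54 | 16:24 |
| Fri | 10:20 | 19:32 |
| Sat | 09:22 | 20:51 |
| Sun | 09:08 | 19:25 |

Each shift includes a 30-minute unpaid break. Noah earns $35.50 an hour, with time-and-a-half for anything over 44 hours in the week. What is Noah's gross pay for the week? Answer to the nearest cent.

$2093.61

Tue: 10:38–18:28 = 7 h 50 min; less 30 min break → 7 h 20 min
Wed: 06:15–16:56 = 10 h 41 min; less 30 min break → 10 h 11 min
Thu: 08:54–16:24 = 7 h 30 min; less 30 min break → 7 h 0 min
Fri: 10:20–19:32 = 9 h 12 min; less 30 min break → 8 h 42 min
Sat: 09:22–20:51 = 11 h 29 min; less 30 min break → 10 h 59 min
Sun: 09:08–19:25 = 10 h 17 min; less 30 min break → 9 h 47 min
Total worked: 53 h 59 min = 3239 min.
Regular 44 h 0 min = 2640 min at $35.50/h; overtime 9 h 59 min = 599 min at $53.25/h.
Pay = (2640 × $35.50 + 599 × $53.25) ÷ 60 = $2093.61.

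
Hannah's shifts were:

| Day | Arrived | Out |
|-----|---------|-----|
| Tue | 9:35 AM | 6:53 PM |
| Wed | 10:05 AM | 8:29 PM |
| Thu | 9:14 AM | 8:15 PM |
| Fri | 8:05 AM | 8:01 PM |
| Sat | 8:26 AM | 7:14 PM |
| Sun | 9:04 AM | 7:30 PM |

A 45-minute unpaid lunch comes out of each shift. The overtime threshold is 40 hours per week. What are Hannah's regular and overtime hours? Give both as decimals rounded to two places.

Tue: 9:35 AM–6:53 PM = 9 h 18 min; less 45 min break → 8 h 33 min
Wed: 10:05 AM–8:29 PM = 10 h 24 min; less 45 min break → 9 h 39 min
Thu: 9:14 AM–8:15 PM = 11 h 1 min; less 45 min break → 10 h 16 min
Fri: 8:05 AM–8:01 PM = 11 h 56 min; less 45 min break → 11 h 11 min
Sat: 8:26 AM–7:14 PM = 10 h 48 min; less 45 min break → 10 h 3 min
Sun: 9:04 AM–7:30 PM = 10 h 26 min; less 45 min break → 9 h 41 min
Total worked: 59 h 23 min = 59.38 h.
Threshold 40 h → overtime 19 h 23 min, regular 40 h 0 min.

Regular 40.00 hours, overtime 19.38 hours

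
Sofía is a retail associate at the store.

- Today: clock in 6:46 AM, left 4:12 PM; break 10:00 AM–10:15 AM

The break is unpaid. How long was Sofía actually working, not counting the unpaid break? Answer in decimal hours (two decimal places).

Today: 6:46 AM–4:12 PM = 9 h 26 min; less 15 min break → 9 h 11 min

9.18 hours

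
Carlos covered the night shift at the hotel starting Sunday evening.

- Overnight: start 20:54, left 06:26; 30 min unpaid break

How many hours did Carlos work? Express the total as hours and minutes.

Overnight: 20:54 → midnight = 3 h 6 min; midnight → 06:26 = 6 h 26 min; span 9 h 32 min; less 30 min break → 9 h 2 min

9 h 2 min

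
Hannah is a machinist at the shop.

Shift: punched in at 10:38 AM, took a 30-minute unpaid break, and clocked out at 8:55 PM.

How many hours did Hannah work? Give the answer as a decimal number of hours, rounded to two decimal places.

9.78 hours

Shift: 10:38 AM–8:55 PM = 10 h 17 min; less 30 min break → 9 h 47 min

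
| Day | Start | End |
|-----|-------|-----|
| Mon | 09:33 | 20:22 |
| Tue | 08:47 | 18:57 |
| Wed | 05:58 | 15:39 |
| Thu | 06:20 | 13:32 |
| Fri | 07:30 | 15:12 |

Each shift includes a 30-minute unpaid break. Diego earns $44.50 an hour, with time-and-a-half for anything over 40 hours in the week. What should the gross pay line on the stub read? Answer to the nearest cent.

$1984.70

Mon: 09:33–20:22 = 10 h 49 min; less 30 min break → 10 h 19 min
Tue: 08:47–18:57 = 10 h 10 min; less 30 min break → 9 h 40 min
Wed: 05:58–15:39 = 9 h 41 min; less 30 min break → 9 h 11 min
Thu: 06:20–13:32 = 7 h 12 min; less 30 min break → 6 h 42 min
Fri: 07:30–15:12 = 7 h 42 min; less 30 min break → 7 h 12 min
Total worked: 43 h 4 min = 2584 min.
Regular 40 h 0 min = 2400 min at $44.50/h; overtime 3 h 4 min = 184 min at $66.75/h.
Pay = (2400 × $44.50 + 184 × $66.75) ÷ 60 = $1984.70.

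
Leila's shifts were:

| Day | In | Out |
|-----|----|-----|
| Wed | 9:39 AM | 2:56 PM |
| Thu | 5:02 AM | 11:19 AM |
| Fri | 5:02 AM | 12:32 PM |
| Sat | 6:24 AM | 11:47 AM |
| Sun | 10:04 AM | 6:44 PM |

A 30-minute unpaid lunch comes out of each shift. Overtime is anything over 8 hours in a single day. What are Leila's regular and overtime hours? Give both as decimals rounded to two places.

Regular 30.45 hours, overtime 0.17 hours

Wed: 9:39 AM–2:56 PM = 5 h 17 min; less 30 min break → 4 h 47 min
Thu: 5:02 AM–11:19 AM = 6 h 17 min; less 30 min break → 5 h 47 min
Fri: 5:02 AM–12:32 PM = 7 h 30 min; less 30 min break → 7 h 0 min
Sat: 6:24 AM–11:47 AM = 5 h 23 min; less 30 min break → 4 h 53 min
Sun: 10:04 AM–6:44 PM = 8 h 40 min; less 30 min break → 8 h 10 min
Wed reg 4 h 47 min / OT 0 h 0 min; Thu reg 5 h 47 min / OT 0 h 0 min; Fri reg 7 h 0 min / OT 0 h 0 min; Sat reg 4 h 53 min / OT 0 h 0 min; Sun reg 8 h 0 min / OT 0 h 10 min.
Totals: regular 30 h 27 min, overtime 0 h 10 min.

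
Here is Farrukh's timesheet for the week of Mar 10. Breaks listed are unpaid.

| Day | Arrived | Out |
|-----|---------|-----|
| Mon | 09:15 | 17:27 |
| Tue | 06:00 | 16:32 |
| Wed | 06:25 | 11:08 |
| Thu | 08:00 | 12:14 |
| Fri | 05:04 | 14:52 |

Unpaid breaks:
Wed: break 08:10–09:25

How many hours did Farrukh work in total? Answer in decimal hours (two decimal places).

Mon: 09:15–17:27 = 8 h 12 min
Tue: 06:00–16:32 = 10 h 32 min
Wed: 06:25–11:08 = 4 h 43 min; less 75 min break → 3 h 28 min
Thu: 08:00–12:14 = 4 h 14 min
Fri: 05:04–14:52 = 9 h 48 min
Total: 8 h 12 min + 10 h 32 min + 3 h 28 min + 4 h 14 min + 9 h 48 min = 36 h 14 min.

36.23 hours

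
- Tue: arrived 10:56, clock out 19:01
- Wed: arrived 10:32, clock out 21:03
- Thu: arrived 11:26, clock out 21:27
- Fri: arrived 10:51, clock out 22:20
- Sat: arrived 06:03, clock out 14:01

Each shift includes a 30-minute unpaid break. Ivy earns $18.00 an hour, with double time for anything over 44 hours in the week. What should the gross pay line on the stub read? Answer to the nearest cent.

$848.40

Tue: 10:56–19:01 = 8 h 5 min; less 30 min break → 7 h 35 min
Wed: 10:32–21:03 = 10 h 31 min; less 30 min break → 10 h 1 min
Thu: 11:26–21:27 = 10 h 1 min; less 30 min break → 9 h 31 min
Fri: 10:51–22:20 = 11 h 29 min; less 30 min break → 10 h 59 min
Sat: 06:03–14:01 = 7 h 58 min; less 30 min break → 7 h 28 min
Total worked: 45 h 34 min = 2734 min.
Regular 44 h 0 min = 2640 min at $18.00/h; overtime 1 h 34 min = 94 min at $36.00/h.
Pay = (2640 × $18.00 + 94 × $36.00) ÷ 60 = $848.40.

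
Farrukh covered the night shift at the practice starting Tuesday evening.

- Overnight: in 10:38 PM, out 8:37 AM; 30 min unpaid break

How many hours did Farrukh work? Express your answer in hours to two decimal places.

9.48 hours

Overnight: 10:38 PM → midnight = 1 h 22 min; midnight → 8:37 AM = 8 h 37 min; span 9 h 59 min; less 30 min break → 9 h 29 min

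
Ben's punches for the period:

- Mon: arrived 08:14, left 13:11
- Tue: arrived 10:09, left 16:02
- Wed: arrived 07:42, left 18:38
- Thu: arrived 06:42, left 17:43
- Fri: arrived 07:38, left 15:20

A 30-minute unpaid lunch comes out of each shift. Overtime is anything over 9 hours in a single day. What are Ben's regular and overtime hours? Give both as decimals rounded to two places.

Mon: 08:14–13:11 = 4 h 57 min; less 30 min break → 4 h 27 min
Tue: 10:09–16:02 = 5 h 53 min; less 30 min break → 5 h 23 min
Wed: 07:42–18:38 = 10 h 56 min; less 30 min break → 10 h 26 min
Thu: 06:42–17:43 = 11 h 1 min; less 30 min break → 10 h 31 min
Fri: 07:38–15:20 = 7 h 42 min; less 30 min break → 7 h 12 min
Mon reg 4 h 27 min / OT 0 h 0 min; Tue reg 5 h 23 min / OT 0 h 0 min; Wed reg 9 h 0 min / OT 1 h 26 min; Thu reg 9 h 0 min / OT 1 h 31 min; Fri reg 7 h 12 min / OT 0 h 0 min.
Totals: regular 35 h 2 min, overtime 2 h 57 min.

Regular 35.03 hours, overtime 2.95 hours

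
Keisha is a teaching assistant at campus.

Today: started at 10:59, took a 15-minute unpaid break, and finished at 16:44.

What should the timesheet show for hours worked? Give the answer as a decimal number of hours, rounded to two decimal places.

Today: 10:59–16:44 = 5 h 45 min; less 15 min break → 5 h 30 min

5.50 hours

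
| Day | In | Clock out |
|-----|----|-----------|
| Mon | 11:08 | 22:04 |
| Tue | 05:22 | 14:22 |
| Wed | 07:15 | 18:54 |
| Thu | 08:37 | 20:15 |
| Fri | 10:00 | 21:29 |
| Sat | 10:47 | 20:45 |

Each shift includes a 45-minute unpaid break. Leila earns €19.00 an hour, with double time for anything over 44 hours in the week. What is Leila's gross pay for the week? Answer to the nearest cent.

€1450.33

Mon: 11:08–22:04 = 10 h 56 min; less 45 min break → 10 h 11 min
Tue: 05:22–14:22 = 9 h 0 min; less 45 min break → 8 h 15 min
Wed: 07:15–18:54 = 11 h 39 min; less 45 min break → 10 h 54 min
Thu: 08:37–20:15 = 11 h 38 min; less 45 min break → 10 h 53 min
Fri: 10:00–21:29 = 11 h 29 min; less 45 min break → 10 h 44 min
Sat: 10:47–20:45 = 9 h 58 min; less 45 min break → 9 h 13 min
Total worked: 60 h 10 min = 3610 min.
Regular 44 h 0 min = 2640 min at €19.00/h; overtime 16 h 10 min = 970 min at €38.00/h.
Pay = (2640 × €19.00 + 970 × €38.00) ÷ 60 = €1450.33.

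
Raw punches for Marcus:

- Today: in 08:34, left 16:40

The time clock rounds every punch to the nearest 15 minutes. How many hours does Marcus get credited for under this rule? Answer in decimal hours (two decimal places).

Today: in 08:34→08:30, out 16:40→16:45; 8 h 15 min

8.25 hours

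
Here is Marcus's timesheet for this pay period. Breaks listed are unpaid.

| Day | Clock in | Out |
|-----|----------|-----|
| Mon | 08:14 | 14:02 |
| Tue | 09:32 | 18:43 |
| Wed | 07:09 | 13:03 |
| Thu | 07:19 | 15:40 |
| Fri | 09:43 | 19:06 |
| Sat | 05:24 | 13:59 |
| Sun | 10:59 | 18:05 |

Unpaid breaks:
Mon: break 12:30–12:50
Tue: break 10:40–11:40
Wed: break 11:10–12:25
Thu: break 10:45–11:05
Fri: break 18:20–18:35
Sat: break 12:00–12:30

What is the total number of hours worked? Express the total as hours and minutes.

Mon: 08:14–14:02 = 5 h 48 min; less 20 min break → 5 h 28 min
Tue: 09:32–18:43 = 9 h 11 min; less 60 min break → 8 h 11 min
Wed: 07:09–13:03 = 5 h 54 min; less 75 min break → 4 h 39 min
Thu: 07:19–15:40 = 8 h 21 min; less 20 min break → 8 h 1 min
Fri: 09:43–19:06 = 9 h 23 min; less 15 min break → 9 h 8 min
Sat: 05:24–13:59 = 8 h 35 min; less 30 min break → 8 h 5 min
Sun: 10:59–18:05 = 7 h 6 min
Total: 5 h 28 min + 8 h 11 min + 4 h 39 min + 8 h 1 min + 9 h 8 min + 8 h 5 min + 7 h 6 min = 50 h 38 min.

50 h 38 min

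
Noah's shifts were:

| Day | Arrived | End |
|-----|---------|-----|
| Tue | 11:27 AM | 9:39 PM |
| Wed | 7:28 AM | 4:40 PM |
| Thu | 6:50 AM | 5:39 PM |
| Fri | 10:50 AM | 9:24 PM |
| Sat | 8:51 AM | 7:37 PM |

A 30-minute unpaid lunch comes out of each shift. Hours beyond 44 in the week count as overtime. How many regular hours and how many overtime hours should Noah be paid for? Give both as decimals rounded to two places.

Regular 44.00 hours, overtime 5.05 hours

Tue: 11:27 AM–9:39 PM = 10 h 12 min; less 30 min break → 9 h 42 min
Wed: 7:28 AM–4:40 PM = 9 h 12 min; less 30 min break → 8 h 42 min
Thu: 6:50 AM–5:39 PM = 10 h 49 min; less 30 min break → 10 h 19 min
Fri: 10:50 AM–9:24 PM = 10 h 34 min; less 30 min break → 10 h 4 min
Sat: 8:51 AM–7:37 PM = 10 h 46 min; less 30 min break → 10 h 16 min
Total worked: 49 h 3 min = 49.05 h.
Threshold 44 h → overtime 5 h 3 min, regular 44 h 0 min.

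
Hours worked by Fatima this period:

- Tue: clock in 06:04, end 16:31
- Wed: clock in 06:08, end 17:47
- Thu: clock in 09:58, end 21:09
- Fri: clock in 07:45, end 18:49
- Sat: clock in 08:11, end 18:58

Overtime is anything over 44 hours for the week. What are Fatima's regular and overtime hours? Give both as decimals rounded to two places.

Tue: 06:04–16:31 = 10 h 27 min
Wed: 06:08–17:47 = 11 h 39 min
Thu: 09:58–21:09 = 11 h 11 min
Fri: 07:45–18:49 = 11 h 4 min
Sat: 08:11–18:58 = 10 h 47 min
Total worked: 55 h 8 min = 55.13 h.
Threshold 44 h → overtime 11 h 8 min, regular 44 h 0 min.

Regular 44.00 hours, overtime 11.13 hours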